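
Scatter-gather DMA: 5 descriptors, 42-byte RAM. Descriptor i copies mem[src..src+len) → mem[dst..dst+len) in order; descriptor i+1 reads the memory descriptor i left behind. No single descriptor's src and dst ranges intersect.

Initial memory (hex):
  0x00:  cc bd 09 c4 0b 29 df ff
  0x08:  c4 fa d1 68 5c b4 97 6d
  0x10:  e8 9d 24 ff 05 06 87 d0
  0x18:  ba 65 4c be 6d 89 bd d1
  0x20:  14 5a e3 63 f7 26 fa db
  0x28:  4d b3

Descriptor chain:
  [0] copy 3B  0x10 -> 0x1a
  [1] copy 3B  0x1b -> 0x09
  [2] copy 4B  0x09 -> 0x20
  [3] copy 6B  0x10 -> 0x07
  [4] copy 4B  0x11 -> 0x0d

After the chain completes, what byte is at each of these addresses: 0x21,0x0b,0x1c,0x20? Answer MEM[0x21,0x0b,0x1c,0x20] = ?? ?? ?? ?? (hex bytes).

D0: mem[0x1a..0x1c] <- [e8 9d 24]
D1: mem[0x09..0x0b] <- [9d 24 89]
D2: mem[0x20..0x23] <- [9d 24 89 5c]
D3: mem[0x07..0x0c] <- [e8 9d 24 ff 05 06]
D4: mem[0x0d..0x10] <- [9d 24 ff 05]
query mem[0x21]=0x24, mem[0x0b]=0x05, mem[0x1c]=0x24, mem[0x20]=0x9d

MEM[0x21,0x0b,0x1c,0x20] = 24 05 24 9d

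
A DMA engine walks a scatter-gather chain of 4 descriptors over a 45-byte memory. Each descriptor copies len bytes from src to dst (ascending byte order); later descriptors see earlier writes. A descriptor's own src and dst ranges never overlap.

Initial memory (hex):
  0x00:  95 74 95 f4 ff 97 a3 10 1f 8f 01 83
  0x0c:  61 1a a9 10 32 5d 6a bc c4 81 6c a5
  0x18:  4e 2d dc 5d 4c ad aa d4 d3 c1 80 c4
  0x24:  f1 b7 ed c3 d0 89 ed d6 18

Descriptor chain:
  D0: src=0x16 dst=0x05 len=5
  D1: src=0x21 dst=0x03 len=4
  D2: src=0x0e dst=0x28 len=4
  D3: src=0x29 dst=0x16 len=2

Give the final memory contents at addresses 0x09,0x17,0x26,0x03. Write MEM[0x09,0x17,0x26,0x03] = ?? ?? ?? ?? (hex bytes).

MEM[0x09,0x17,0x26,0x03] = dc 32 ed c1

  after D0: wrote 5B at 0x05 = 6ca54e2ddc
  after D1: wrote 4B at 0x03 = c180c4f1
  after D2: wrote 4B at 0x28 = a910325d
  after D3: wrote 2B at 0x16 = 1032
query mem[0x09]=0xdc, mem[0x17]=0x32, mem[0x26]=0xed, mem[0x03]=0xc1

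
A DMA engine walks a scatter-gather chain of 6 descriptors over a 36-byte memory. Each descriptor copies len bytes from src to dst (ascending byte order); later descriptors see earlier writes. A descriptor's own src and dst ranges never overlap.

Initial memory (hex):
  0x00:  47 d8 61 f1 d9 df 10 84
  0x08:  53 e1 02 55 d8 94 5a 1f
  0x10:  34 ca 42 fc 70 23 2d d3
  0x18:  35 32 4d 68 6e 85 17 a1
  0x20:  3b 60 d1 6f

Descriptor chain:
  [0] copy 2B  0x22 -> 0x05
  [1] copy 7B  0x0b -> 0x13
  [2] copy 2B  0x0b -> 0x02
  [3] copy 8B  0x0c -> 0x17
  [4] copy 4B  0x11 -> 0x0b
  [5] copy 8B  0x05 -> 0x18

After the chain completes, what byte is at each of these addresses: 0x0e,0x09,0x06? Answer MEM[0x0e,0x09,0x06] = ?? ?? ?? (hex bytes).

  after D0: wrote 2B at 0x05 = d16f
  after D1: wrote 7B at 0x13 = 55d8945a1f34ca
  after D2: wrote 2B at 0x02 = 55d8
  after D3: wrote 8B at 0x17 = d8945a1f34ca4255
  after D4: wrote 4B at 0x0b = ca4255d8
  after D5: wrote 8B at 0x18 = d16f8453e102ca42
query mem[0x0e]=0xd8, mem[0x09]=0xe1, mem[0x06]=0x6f

MEM[0x0e,0x09,0x06] = d8 e1 6f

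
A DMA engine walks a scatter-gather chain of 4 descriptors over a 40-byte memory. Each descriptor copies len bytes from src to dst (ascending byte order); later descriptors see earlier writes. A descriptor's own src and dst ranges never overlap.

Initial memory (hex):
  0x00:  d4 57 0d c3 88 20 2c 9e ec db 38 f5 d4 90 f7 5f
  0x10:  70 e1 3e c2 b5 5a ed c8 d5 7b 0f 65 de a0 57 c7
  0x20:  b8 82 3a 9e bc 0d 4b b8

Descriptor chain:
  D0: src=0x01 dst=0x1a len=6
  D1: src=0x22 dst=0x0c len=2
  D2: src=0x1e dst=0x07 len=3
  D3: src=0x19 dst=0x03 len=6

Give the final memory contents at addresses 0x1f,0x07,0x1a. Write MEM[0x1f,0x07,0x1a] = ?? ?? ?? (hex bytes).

D0: mem[0x1a..0x1f] <- [57 0d c3 88 20 2c]
D1: mem[0x0c..0x0d] <- [3a 9e]
D2: mem[0x07..0x09] <- [20 2c b8]
D3: mem[0x03..0x08] <- [7b 57 0d c3 88 20]
query mem[0x1f]=0x2c, mem[0x07]=0x88, mem[0x1a]=0x57

MEM[0x1f,0x07,0x1a] = 2c 88 57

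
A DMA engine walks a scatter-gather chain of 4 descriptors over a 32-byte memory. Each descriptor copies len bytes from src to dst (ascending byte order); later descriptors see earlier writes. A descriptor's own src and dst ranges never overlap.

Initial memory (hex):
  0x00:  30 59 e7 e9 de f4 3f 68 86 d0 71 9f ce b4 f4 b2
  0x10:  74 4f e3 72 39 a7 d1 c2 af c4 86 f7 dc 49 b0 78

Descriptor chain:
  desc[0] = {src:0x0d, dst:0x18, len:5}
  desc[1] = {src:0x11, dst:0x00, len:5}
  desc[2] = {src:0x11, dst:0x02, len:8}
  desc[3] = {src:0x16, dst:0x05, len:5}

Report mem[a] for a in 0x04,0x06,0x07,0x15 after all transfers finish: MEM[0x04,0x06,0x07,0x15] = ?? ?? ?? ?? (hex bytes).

  after D0: wrote 5B at 0x18 = b4f4b2744f
  after D1: wrote 5B at 0x00 = 4fe37239a7
  after D2: wrote 8B at 0x02 = 4fe37239a7d1c2b4
  after D3: wrote 5B at 0x05 = d1c2b4f4b2
query mem[0x04]=0x72, mem[0x06]=0xc2, mem[0x07]=0xb4, mem[0x15]=0xa7

MEM[0x04,0x06,0x07,0x15] = 72 c2 b4 a7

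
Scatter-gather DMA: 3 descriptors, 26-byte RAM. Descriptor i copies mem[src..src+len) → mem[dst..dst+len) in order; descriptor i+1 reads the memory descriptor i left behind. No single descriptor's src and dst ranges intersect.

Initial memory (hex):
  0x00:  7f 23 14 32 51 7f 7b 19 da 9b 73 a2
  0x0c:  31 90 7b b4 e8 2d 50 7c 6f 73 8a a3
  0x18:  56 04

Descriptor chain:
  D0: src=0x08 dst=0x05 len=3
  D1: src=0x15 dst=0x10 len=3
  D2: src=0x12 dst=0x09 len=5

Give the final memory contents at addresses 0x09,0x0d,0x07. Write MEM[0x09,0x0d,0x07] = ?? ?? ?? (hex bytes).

  after D0: wrote 3B at 0x05 = da9b73
  after D1: wrote 3B at 0x10 = 738aa3
  after D2: wrote 5B at 0x09 = a37c6f738a
query mem[0x09]=0xa3, mem[0x0d]=0x8a, mem[0x07]=0x73

MEM[0x09,0x0d,0x07] = a3 8a 73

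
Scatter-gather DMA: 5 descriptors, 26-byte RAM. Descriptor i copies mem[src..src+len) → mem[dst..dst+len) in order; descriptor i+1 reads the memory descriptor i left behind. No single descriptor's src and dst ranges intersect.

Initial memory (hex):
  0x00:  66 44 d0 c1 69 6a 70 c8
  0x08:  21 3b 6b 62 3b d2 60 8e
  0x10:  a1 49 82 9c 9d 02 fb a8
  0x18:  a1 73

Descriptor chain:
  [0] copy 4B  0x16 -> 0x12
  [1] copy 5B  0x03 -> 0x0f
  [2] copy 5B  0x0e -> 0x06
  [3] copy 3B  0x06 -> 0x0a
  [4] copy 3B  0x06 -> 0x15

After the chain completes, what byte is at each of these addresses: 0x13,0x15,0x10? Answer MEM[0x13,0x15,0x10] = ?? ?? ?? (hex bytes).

#0 dst[0x12+4] := {0xfb,0xa8,0xa1,0x73}
#1 dst[0x0f+5] := {0xc1,0x69,0x6a,0x70,0xc8}
#2 dst[0x06+5] := {0x60,0xc1,0x69,0x6a,0x70}
#3 dst[0x0a+3] := {0x60,0xc1,0x69}
#4 dst[0x15+3] := {0x60,0xc1,0x69}
query mem[0x13]=0xc8, mem[0x15]=0x60, mem[0x10]=0x69

MEM[0x13,0x15,0x10] = c8 60 69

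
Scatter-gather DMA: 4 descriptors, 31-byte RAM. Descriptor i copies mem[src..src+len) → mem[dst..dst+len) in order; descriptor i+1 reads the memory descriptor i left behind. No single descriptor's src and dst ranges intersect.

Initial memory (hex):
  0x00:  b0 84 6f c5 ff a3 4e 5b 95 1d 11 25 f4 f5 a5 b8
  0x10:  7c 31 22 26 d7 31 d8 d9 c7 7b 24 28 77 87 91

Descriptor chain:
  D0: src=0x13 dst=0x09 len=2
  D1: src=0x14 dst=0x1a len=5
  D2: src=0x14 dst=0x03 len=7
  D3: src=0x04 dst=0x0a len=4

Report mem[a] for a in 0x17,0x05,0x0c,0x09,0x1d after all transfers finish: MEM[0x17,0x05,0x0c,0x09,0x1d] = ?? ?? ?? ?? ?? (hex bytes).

MEM[0x17,0x05,0x0c,0x09,0x1d] = d9 d8 d9 d7 d9

D0: mem[0x09..0x0a] <- [26 d7]
D1: mem[0x1a..0x1e] <- [d7 31 d8 d9 c7]
D2: mem[0x03..0x09] <- [d7 31 d8 d9 c7 7b d7]
D3: mem[0x0a..0x0d] <- [31 d8 d9 c7]
query mem[0x17]=0xd9, mem[0x05]=0xd8, mem[0x0c]=0xd9, mem[0x09]=0xd7, mem[0x1d]=0xd9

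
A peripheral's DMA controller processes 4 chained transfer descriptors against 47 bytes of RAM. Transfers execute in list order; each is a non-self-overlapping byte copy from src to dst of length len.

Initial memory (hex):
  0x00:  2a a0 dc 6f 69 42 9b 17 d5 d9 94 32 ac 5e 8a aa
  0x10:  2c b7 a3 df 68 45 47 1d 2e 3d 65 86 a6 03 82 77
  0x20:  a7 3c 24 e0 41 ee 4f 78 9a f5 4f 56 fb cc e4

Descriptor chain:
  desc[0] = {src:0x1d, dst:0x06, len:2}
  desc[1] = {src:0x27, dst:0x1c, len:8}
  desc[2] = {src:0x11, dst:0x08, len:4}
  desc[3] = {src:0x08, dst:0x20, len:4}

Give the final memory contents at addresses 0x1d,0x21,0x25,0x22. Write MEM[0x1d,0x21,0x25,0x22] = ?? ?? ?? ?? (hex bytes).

[0] 0x1d->0x06 len=2 : 03 82
[1] 0x27->0x1c len=8 : 78 9a f5 4f 56 fb cc e4
[2] 0x11->0x08 len=4 : b7 a3 df 68
[3] 0x08->0x20 len=4 : b7 a3 df 68
query mem[0x1d]=0x9a, mem[0x21]=0xa3, mem[0x25]=0xee, mem[0x22]=0xdf

MEM[0x1d,0x21,0x25,0x22] = 9a a3 ee df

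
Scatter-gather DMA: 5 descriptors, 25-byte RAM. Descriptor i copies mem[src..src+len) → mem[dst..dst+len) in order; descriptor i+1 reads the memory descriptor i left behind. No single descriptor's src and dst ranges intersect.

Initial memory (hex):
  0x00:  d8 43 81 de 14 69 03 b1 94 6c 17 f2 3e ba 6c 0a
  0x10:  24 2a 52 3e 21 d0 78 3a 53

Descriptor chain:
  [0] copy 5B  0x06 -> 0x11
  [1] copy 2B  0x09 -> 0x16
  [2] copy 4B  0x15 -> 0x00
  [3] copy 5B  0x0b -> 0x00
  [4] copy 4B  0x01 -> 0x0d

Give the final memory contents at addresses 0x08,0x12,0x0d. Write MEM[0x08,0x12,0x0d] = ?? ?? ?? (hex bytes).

MEM[0x08,0x12,0x0d] = 94 b1 3e

#0 dst[0x11+5] := {0x03,0xb1,0x94,0x6c,0x17}
#1 dst[0x16+2] := {0x6c,0x17}
#2 dst[0x00+4] := {0x17,0x6c,0x17,0x53}
#3 dst[0x00+5] := {0xf2,0x3e,0xba,0x6c,0x0a}
#4 dst[0x0d+4] := {0x3e,0xba,0x6c,0x0a}
query mem[0x08]=0x94, mem[0x12]=0xb1, mem[0x0d]=0x3e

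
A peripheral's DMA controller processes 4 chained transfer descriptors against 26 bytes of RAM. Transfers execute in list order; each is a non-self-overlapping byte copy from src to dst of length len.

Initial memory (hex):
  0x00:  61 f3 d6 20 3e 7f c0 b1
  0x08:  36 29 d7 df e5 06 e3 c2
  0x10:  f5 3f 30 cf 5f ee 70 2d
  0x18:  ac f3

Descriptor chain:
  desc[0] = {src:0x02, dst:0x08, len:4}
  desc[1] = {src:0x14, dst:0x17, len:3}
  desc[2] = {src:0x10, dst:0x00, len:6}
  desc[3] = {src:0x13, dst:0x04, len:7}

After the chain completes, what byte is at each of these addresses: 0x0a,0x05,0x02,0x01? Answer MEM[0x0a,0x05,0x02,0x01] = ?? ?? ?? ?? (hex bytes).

MEM[0x0a,0x05,0x02,0x01] = 70 5f 30 3f

  after D0: wrote 4B at 0x08 = d6203e7f
  after D1: wrote 3B at 0x17 = 5fee70
  after D2: wrote 6B at 0x00 = f53f30cf5fee
  after D3: wrote 7B at 0x04 = cf5fee705fee70
query mem[0x0a]=0x70, mem[0x05]=0x5f, mem[0x02]=0x30, mem[0x01]=0x3f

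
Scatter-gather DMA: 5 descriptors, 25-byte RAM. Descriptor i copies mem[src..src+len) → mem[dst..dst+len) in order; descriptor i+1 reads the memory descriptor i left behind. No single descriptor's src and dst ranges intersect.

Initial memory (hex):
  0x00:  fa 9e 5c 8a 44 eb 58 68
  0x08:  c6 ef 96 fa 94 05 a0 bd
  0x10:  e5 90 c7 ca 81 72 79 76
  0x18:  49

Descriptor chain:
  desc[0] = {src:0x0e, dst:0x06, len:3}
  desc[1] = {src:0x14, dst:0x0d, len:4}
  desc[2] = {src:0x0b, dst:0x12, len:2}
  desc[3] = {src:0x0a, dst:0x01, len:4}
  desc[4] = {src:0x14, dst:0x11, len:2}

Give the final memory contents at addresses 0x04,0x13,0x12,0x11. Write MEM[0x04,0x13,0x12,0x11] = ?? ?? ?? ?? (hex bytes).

MEM[0x04,0x13,0x12,0x11] = 81 94 72 81

#0 dst[0x06+3] := {0xa0,0xbd,0xe5}
#1 dst[0x0d+4] := {0x81,0x72,0x79,0x76}
#2 dst[0x12+2] := {0xfa,0x94}
#3 dst[0x01+4] := {0x96,0xfa,0x94,0x81}
#4 dst[0x11+2] := {0x81,0x72}
query mem[0x04]=0x81, mem[0x13]=0x94, mem[0x12]=0x72, mem[0x11]=0x81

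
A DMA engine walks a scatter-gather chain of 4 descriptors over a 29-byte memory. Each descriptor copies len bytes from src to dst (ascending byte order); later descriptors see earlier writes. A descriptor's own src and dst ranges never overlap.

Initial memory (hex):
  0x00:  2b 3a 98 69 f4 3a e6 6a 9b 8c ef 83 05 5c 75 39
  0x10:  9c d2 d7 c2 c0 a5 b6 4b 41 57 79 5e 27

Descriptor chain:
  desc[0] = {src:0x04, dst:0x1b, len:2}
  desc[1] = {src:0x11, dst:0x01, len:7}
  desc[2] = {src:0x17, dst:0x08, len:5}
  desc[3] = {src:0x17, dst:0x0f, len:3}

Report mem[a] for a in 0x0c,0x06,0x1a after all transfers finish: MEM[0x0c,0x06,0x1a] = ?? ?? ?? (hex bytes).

D0: mem[0x1b..0x1c] <- [f4 3a]
D1: mem[0x01..0x07] <- [d2 d7 c2 c0 a5 b6 4b]
D2: mem[0x08..0x0c] <- [4b 41 57 79 f4]
D3: mem[0x0f..0x11] <- [4b 41 57]
query mem[0x0c]=0xf4, mem[0x06]=0xb6, mem[0x1a]=0x79

MEM[0x0c,0x06,0x1a] = f4 b6 79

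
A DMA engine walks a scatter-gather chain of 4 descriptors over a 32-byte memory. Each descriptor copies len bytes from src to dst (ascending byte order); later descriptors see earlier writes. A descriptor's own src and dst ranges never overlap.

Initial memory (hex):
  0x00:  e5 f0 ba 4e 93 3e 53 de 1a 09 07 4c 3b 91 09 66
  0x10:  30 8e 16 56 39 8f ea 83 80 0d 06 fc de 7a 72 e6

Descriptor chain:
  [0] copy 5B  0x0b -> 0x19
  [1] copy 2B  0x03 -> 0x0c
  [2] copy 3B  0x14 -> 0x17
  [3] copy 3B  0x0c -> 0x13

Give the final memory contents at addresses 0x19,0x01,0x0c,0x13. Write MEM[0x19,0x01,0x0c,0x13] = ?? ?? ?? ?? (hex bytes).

  after D0: wrote 5B at 0x19 = 4c3b910966
  after D1: wrote 2B at 0x0c = 4e93
  after D2: wrote 3B at 0x17 = 398fea
  after D3: wrote 3B at 0x13 = 4e9309
query mem[0x19]=0xea, mem[0x01]=0xf0, mem[0x0c]=0x4e, mem[0x13]=0x4e

MEM[0x19,0x01,0x0c,0x13] = ea f0 4e 4e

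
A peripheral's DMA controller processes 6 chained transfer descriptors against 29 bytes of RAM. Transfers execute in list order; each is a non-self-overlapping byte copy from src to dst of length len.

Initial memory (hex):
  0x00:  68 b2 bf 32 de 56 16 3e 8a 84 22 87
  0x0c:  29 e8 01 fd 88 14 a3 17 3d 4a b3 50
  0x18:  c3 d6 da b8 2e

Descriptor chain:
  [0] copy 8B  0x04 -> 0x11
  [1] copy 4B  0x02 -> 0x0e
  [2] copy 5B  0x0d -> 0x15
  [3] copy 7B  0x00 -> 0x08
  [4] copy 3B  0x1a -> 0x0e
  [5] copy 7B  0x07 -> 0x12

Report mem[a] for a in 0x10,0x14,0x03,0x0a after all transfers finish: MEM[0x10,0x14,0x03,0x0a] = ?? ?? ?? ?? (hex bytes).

[0] 0x04->0x11 len=8 : de 56 16 3e 8a 84 22 87
[1] 0x02->0x0e len=4 : bf 32 de 56
[2] 0x0d->0x15 len=5 : e8 bf 32 de 56
[3] 0x00->0x08 len=7 : 68 b2 bf 32 de 56 16
[4] 0x1a->0x0e len=3 : da b8 2e
[5] 0x07->0x12 len=7 : 3e 68 b2 bf 32 de 56
query mem[0x10]=0x2e, mem[0x14]=0xb2, mem[0x03]=0x32, mem[0x0a]=0xbf

MEM[0x10,0x14,0x03,0x0a] = 2e b2 32 bf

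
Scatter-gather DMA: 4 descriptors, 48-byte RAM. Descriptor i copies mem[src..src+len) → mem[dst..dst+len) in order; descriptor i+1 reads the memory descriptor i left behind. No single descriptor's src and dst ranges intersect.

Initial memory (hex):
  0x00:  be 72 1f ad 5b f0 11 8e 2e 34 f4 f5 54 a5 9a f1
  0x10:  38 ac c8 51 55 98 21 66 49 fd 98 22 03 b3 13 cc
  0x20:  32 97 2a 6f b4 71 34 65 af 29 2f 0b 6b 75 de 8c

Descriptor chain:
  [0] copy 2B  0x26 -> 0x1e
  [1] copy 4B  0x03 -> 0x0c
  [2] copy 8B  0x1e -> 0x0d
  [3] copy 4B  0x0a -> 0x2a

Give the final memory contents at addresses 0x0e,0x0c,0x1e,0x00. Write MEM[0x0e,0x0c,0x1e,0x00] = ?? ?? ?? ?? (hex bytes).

D0: mem[0x1e..0x1f] <- [34 65]
D1: mem[0x0c..0x0f] <- [ad 5b f0 11]
D2: mem[0x0d..0x14] <- [34 65 32 97 2a 6f b4 71]
D3: mem[0x2a..0x2d] <- [f4 f5 ad 34]
query mem[0x0e]=0x65, mem[0x0c]=0xad, mem[0x1e]=0x34, mem[0x00]=0xbe

MEM[0x0e,0x0c,0x1e,0x00] = 65 ad 34 be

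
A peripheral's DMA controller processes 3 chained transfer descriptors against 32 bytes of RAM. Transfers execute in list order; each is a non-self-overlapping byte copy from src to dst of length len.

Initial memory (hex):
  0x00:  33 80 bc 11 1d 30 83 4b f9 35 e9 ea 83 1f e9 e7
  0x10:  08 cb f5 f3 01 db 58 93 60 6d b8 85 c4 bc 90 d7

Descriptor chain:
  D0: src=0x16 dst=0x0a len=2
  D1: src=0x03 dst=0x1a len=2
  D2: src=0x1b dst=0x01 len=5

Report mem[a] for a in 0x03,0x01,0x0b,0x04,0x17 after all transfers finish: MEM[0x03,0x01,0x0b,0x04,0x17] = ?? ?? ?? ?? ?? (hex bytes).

[0] 0x16->0x0a len=2 : 58 93
[1] 0x03->0x1a len=2 : 11 1d
[2] 0x1b->0x01 len=5 : 1d c4 bc 90 d7
query mem[0x03]=0xbc, mem[0x01]=0x1d, mem[0x0b]=0x93, mem[0x04]=0x90, mem[0x17]=0x93

MEM[0x03,0x01,0x0b,0x04,0x17] = bc 1d 93 90 93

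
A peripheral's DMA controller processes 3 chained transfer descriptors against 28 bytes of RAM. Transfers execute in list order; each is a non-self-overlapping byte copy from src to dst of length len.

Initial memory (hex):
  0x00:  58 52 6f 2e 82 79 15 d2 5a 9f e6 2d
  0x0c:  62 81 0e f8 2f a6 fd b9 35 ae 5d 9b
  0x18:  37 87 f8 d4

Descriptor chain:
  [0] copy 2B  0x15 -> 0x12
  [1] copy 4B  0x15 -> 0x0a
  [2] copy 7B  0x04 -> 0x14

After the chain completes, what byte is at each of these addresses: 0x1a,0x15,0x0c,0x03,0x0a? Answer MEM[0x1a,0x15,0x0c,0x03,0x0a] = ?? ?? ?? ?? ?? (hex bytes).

[0] 0x15->0x12 len=2 : ae 5d
[1] 0x15->0x0a len=4 : ae 5d 9b 37
[2] 0x04->0x14 len=7 : 82 79 15 d2 5a 9f ae
query mem[0x1a]=0xae, mem[0x15]=0x79, mem[0x0c]=0x9b, mem[0x03]=0x2e, mem[0x0a]=0xae

MEM[0x1a,0x15,0x0c,0x03,0x0a] = ae 79 9b 2e ae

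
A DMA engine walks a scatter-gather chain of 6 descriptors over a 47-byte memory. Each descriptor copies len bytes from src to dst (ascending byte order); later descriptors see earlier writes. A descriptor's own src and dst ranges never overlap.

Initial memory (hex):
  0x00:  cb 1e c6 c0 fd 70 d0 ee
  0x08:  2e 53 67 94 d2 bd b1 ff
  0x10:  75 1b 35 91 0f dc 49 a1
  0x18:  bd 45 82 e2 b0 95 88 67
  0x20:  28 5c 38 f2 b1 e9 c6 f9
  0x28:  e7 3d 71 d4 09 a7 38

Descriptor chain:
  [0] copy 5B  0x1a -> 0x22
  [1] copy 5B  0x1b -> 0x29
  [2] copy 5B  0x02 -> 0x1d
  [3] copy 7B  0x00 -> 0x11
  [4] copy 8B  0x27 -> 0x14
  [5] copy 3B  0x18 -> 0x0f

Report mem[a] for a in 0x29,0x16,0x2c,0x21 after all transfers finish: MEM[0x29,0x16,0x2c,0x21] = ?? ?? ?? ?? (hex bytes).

MEM[0x29,0x16,0x2c,0x21] = e2 e2 88 d0

#0 dst[0x22+5] := {0x82,0xe2,0xb0,0x95,0x88}
#1 dst[0x29+5] := {0xe2,0xb0,0x95,0x88,0x67}
#2 dst[0x1d+5] := {0xc6,0xc0,0xfd,0x70,0xd0}
#3 dst[0x11+7] := {0xcb,0x1e,0xc6,0xc0,0xfd,0x70,0xd0}
#4 dst[0x14+8] := {0xf9,0xe7,0xe2,0xb0,0x95,0x88,0x67,0x38}
#5 dst[0x0f+3] := {0x95,0x88,0x67}
query mem[0x29]=0xe2, mem[0x16]=0xe2, mem[0x2c]=0x88, mem[0x21]=0xd0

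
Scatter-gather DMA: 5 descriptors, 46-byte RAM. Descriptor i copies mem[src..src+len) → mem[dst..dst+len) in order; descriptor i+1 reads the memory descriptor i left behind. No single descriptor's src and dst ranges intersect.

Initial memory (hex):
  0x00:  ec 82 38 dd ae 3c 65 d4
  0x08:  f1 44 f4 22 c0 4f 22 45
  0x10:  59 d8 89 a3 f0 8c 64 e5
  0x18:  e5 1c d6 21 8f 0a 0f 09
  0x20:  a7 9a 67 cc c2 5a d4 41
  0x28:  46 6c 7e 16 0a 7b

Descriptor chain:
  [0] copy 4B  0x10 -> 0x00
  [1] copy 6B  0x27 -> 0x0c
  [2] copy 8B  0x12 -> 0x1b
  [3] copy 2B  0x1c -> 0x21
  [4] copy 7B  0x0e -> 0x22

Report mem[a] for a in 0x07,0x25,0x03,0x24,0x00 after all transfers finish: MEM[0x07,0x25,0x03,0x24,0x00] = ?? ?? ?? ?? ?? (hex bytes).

MEM[0x07,0x25,0x03,0x24,0x00] = d4 0a a3 16 59

#0 dst[0x00+4] := {0x59,0xd8,0x89,0xa3}
#1 dst[0x0c+6] := {0x41,0x46,0x6c,0x7e,0x16,0x0a}
#2 dst[0x1b+8] := {0x89,0xa3,0xf0,0x8c,0x64,0xe5,0xe5,0x1c}
#3 dst[0x21+2] := {0xa3,0xf0}
#4 dst[0x22+7] := {0x6c,0x7e,0x16,0x0a,0x89,0xa3,0xf0}
query mem[0x07]=0xd4, mem[0x25]=0x0a, mem[0x03]=0xa3, mem[0x24]=0x16, mem[0x00]=0x59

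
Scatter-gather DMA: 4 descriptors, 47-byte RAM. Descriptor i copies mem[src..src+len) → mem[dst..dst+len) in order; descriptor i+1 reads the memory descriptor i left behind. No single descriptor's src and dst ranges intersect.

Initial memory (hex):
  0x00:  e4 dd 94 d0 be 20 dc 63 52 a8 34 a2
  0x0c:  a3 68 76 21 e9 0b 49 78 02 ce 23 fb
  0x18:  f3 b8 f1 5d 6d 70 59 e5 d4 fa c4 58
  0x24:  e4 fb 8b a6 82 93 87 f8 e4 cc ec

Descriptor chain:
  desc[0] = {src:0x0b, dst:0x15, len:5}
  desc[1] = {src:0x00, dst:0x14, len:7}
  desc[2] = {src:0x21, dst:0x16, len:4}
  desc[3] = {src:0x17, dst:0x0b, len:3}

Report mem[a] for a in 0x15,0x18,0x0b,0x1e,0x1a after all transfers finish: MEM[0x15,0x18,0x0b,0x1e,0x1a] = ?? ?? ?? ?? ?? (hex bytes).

  after D0: wrote 5B at 0x15 = a2a3687621
  after D1: wrote 7B at 0x14 = e4dd94d0be20dc
  after D2: wrote 4B at 0x16 = fac458e4
  after D3: wrote 3B at 0x0b = c458e4
query mem[0x15]=0xdd, mem[0x18]=0x58, mem[0x0b]=0xc4, mem[0x1e]=0x59, mem[0x1a]=0xdc

MEM[0x15,0x18,0x0b,0x1e,0x1a] = dd 58 c4 59 dc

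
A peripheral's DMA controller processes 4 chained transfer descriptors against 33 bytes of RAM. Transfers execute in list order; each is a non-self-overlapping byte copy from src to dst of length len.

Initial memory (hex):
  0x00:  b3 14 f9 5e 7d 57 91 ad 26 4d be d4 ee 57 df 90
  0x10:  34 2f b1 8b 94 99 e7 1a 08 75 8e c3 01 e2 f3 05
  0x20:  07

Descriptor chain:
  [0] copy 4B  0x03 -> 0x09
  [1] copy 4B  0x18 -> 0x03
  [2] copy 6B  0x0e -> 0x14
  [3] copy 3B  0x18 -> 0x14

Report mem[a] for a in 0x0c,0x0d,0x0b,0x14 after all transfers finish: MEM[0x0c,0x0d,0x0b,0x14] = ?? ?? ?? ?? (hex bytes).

#0 dst[0x09+4] := {0x5e,0x7d,0x57,0x91}
#1 dst[0x03+4] := {0x08,0x75,0x8e,0xc3}
#2 dst[0x14+6] := {0xdf,0x90,0x34,0x2f,0xb1,0x8b}
#3 dst[0x14+3] := {0xb1,0x8b,0x8e}
query mem[0x0c]=0x91, mem[0x0d]=0x57, mem[0x0b]=0x57, mem[0x14]=0xb1

MEM[0x0c,0x0d,0x0b,0x14] = 91 57 57 b1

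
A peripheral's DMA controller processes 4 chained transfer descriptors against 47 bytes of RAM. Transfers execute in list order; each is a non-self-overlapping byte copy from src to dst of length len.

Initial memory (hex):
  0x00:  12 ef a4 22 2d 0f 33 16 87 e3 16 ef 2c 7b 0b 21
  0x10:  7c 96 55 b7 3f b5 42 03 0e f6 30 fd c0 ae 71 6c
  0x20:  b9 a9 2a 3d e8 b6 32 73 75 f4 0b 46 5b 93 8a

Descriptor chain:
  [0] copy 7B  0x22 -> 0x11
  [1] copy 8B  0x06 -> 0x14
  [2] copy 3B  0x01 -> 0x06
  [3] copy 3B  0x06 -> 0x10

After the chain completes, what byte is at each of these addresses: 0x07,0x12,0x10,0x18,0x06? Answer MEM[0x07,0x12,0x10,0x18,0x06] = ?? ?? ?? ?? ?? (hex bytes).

MEM[0x07,0x12,0x10,0x18,0x06] = a4 22 ef 16 ef

D0: mem[0x11..0x17] <- [2a 3d e8 b6 32 73 75]
D1: mem[0x14..0x1b] <- [33 16 87 e3 16 ef 2c 7b]
D2: mem[0x06..0x08] <- [ef a4 22]
D3: mem[0x10..0x12] <- [ef a4 22]
query mem[0x07]=0xa4, mem[0x12]=0x22, mem[0x10]=0xef, mem[0x18]=0x16, mem[0x06]=0xef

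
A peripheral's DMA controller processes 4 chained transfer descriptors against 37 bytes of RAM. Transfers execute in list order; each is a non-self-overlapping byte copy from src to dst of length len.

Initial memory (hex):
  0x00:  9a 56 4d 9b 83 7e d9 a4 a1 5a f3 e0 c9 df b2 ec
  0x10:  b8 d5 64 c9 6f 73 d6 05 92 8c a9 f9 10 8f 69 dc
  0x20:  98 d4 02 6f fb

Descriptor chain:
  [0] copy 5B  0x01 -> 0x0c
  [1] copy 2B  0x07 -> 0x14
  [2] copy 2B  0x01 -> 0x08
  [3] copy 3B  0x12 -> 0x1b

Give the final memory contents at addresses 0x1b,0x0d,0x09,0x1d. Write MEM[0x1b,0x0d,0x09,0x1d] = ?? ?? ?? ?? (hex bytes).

[0] 0x01->0x0c len=5 : 56 4d 9b 83 7e
[1] 0x07->0x14 len=2 : a4 a1
[2] 0x01->0x08 len=2 : 56 4d
[3] 0x12->0x1b len=3 : 64 c9 a4
query mem[0x1b]=0x64, mem[0x0d]=0x4d, mem[0x09]=0x4d, mem[0x1d]=0xa4

MEM[0x1b,0x0d,0x09,0x1d] = 64 4d 4d a4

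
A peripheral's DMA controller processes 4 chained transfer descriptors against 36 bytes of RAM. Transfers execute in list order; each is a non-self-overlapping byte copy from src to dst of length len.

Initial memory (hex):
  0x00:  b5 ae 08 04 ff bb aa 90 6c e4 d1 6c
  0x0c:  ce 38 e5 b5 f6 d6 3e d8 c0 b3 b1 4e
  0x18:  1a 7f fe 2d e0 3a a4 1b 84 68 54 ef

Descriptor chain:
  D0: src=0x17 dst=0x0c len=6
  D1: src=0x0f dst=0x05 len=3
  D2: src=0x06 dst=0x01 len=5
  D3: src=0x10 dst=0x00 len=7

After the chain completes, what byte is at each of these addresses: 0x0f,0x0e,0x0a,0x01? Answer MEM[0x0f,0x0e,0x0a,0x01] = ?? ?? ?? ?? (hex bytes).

D0: mem[0x0c..0x11] <- [4e 1a 7f fe 2d e0]
D1: mem[0x05..0x07] <- [fe 2d e0]
D2: mem[0x01..0x05] <- [2d e0 6c e4 d1]
D3: mem[0x00..0x06] <- [2d e0 3e d8 c0 b3 b1]
query mem[0x0f]=0xfe, mem[0x0e]=0x7f, mem[0x0a]=0xd1, mem[0x01]=0xe0

MEM[0x0f,0x0e,0x0a,0x01] = fe 7f d1 e0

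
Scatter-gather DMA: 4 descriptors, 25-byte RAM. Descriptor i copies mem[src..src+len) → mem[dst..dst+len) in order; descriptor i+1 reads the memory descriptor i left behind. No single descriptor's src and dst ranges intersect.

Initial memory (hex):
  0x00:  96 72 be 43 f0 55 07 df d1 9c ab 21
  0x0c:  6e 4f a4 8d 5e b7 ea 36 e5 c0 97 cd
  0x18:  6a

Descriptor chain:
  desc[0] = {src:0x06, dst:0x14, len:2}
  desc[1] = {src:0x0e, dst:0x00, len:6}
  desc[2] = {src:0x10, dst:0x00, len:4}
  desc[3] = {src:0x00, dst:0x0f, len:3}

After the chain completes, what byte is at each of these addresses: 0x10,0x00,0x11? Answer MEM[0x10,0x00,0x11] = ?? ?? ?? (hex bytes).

MEM[0x10,0x00,0x11] = b7 5e ea

D0: mem[0x14..0x15] <- [07 df]
D1: mem[0x00..0x05] <- [a4 8d 5e b7 ea 36]
D2: mem[0x00..0x03] <- [5e b7 ea 36]
D3: mem[0x0f..0x11] <- [5e b7 ea]
query mem[0x10]=0xb7, mem[0x00]=0x5e, mem[0x11]=0xea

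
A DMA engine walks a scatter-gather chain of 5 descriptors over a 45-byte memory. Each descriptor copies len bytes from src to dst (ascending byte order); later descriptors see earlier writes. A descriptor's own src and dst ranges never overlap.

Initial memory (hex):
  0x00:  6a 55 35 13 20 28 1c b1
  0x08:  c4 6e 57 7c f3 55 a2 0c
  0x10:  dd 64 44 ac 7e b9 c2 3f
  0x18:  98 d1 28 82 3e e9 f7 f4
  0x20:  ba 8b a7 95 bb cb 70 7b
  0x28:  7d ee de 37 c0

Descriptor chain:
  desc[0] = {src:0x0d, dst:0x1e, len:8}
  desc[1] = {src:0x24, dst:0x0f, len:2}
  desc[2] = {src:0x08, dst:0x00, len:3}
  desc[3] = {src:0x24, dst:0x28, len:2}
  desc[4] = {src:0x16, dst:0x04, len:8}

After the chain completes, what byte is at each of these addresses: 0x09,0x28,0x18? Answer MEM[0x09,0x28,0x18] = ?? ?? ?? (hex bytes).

  after D0: wrote 8B at 0x1e = 55a20cdd6444ac7e
  after D1: wrote 2B at 0x0f = ac7e
  after D2: wrote 3B at 0x00 = c46e57
  after D3: wrote 2B at 0x28 = ac7e
  after D4: wrote 8B at 0x04 = c23f98d128823ee9
query mem[0x09]=0x82, mem[0x28]=0xac, mem[0x18]=0x98

MEM[0x09,0x28,0x18] = 82 ac 98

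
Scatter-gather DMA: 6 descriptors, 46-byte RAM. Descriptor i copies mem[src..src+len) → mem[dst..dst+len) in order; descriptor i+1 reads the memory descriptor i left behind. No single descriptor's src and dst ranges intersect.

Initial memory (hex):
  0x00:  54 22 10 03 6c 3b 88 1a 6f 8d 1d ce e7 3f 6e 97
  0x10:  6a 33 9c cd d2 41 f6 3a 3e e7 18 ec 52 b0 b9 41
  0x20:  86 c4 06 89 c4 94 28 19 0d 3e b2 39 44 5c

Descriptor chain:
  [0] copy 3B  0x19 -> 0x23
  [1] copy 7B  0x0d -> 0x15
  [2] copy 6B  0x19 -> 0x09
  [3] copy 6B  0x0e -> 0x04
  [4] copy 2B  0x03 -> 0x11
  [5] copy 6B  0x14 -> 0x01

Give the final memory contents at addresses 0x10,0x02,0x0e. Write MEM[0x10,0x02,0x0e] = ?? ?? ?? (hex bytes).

MEM[0x10,0x02,0x0e] = 6a 3f b9

[0] 0x19->0x23 len=3 : e7 18 ec
[1] 0x0d->0x15 len=7 : 3f 6e 97 6a 33 9c cd
[2] 0x19->0x09 len=6 : 33 9c cd 52 b0 b9
[3] 0x0e->0x04 len=6 : b9 97 6a 33 9c cd
[4] 0x03->0x11 len=2 : 03 b9
[5] 0x14->0x01 len=6 : d2 3f 6e 97 6a 33
query mem[0x10]=0x6a, mem[0x02]=0x3f, mem[0x0e]=0xb9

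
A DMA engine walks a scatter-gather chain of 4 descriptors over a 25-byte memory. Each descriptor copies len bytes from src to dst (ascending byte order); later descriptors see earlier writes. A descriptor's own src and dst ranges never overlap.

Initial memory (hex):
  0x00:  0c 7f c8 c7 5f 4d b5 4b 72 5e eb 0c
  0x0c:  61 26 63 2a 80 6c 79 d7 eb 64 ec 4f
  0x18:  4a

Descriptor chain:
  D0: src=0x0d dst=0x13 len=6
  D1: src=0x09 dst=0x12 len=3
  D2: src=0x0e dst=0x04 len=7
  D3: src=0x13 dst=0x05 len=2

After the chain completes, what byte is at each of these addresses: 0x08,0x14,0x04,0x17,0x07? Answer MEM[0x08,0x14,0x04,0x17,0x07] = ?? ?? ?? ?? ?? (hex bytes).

[0] 0x0d->0x13 len=6 : 26 63 2a 80 6c 79
[1] 0x09->0x12 len=3 : 5e eb 0c
[2] 0x0e->0x04 len=7 : 63 2a 80 6c 5e eb 0c
[3] 0x13->0x05 len=2 : eb 0c
query mem[0x08]=0x5e, mem[0x14]=0x0c, mem[0x04]=0x63, mem[0x17]=0x6c, mem[0x07]=0x6c

MEM[0x08,0x14,0x04,0x17,0x07] = 5e 0c 63 6c 6c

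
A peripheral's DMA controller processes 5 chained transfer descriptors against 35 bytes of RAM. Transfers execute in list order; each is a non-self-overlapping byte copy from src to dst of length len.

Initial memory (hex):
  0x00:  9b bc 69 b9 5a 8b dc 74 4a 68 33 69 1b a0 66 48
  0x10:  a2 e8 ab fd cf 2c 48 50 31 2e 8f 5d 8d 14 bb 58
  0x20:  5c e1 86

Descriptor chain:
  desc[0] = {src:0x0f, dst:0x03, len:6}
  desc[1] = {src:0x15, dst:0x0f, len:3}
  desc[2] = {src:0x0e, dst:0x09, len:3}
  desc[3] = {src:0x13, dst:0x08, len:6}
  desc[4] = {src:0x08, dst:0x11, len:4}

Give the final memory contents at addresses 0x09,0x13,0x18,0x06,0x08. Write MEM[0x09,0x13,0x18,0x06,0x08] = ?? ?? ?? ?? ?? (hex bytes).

#0 dst[0x03+6] := {0x48,0xa2,0xe8,0xab,0xfd,0xcf}
#1 dst[0x0f+3] := {0x2c,0x48,0x50}
#2 dst[0x09+3] := {0x66,0x2c,0x48}
#3 dst[0x08+6] := {0xfd,0xcf,0x2c,0x48,0x50,0x31}
#4 dst[0x11+4] := {0xfd,0xcf,0x2c,0x48}
query mem[0x09]=0xcf, mem[0x13]=0x2c, mem[0x18]=0x31, mem[0x06]=0xab, mem[0x08]=0xfd

MEM[0x09,0x13,0x18,0x06,0x08] = cf 2c 31 ab fd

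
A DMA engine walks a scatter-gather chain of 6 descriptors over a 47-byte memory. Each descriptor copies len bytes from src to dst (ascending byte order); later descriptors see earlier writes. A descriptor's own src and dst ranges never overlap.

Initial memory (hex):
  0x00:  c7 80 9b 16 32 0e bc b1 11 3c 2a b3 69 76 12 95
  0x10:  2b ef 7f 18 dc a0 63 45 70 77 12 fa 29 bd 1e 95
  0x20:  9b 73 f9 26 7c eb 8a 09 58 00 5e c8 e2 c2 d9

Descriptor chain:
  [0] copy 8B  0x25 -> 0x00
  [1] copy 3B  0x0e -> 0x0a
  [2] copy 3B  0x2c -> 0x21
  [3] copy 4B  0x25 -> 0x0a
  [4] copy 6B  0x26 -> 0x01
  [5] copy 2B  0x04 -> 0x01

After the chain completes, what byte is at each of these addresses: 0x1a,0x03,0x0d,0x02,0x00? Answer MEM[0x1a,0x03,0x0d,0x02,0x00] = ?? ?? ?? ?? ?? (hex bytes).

MEM[0x1a,0x03,0x0d,0x02,0x00] = 12 58 58 5e eb

[0] 0x25->0x00 len=8 : eb 8a 09 58 00 5e c8 e2
[1] 0x0e->0x0a len=3 : 12 95 2b
[2] 0x2c->0x21 len=3 : e2 c2 d9
[3] 0x25->0x0a len=4 : eb 8a 09 58
[4] 0x26->0x01 len=6 : 8a 09 58 00 5e c8
[5] 0x04->0x01 len=2 : 00 5e
query mem[0x1a]=0x12, mem[0x03]=0x58, mem[0x0d]=0x58, mem[0x02]=0x5e, mem[0x00]=0xeb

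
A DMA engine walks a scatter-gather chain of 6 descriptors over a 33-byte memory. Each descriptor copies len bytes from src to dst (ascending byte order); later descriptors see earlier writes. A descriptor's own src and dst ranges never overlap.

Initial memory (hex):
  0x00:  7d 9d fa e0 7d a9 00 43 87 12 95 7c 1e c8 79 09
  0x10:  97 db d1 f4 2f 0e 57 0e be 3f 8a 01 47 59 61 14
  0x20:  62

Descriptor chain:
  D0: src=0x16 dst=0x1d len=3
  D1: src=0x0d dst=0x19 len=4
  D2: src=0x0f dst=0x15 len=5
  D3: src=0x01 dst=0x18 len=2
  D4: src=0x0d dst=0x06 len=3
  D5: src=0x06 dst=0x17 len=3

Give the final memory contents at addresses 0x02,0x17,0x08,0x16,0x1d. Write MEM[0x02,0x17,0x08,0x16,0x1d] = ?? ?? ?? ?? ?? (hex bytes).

  after D0: wrote 3B at 0x1d = 570ebe
  after D1: wrote 4B at 0x19 = c8790997
  after D2: wrote 5B at 0x15 = 0997dbd1f4
  after D3: wrote 2B at 0x18 = 9dfa
  after D4: wrote 3B at 0x06 = c87909
  after D5: wrote 3B at 0x17 = c87909
query mem[0x02]=0xfa, mem[0x17]=0xc8, mem[0x08]=0x09, mem[0x16]=0x97, mem[0x1d]=0x57

MEM[0x02,0x17,0x08,0x16,0x1d] = fa c8 09 97 57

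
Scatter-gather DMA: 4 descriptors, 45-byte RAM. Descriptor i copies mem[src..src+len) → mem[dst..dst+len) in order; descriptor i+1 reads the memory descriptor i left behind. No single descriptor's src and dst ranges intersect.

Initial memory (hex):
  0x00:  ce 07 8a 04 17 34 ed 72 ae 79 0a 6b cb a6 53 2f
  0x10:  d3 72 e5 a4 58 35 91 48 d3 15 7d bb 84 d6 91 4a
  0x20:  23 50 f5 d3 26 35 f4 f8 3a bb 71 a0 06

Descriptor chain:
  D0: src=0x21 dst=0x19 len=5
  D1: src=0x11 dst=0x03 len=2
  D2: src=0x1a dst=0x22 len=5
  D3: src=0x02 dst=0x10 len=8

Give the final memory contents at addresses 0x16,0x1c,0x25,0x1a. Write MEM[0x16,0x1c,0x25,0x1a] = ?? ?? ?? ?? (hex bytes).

MEM[0x16,0x1c,0x25,0x1a] = ae 26 35 f5

D0: mem[0x19..0x1d] <- [50 f5 d3 26 35]
D1: mem[0x03..0x04] <- [72 e5]
D2: mem[0x22..0x26] <- [f5 d3 26 35 91]
D3: mem[0x10..0x17] <- [8a 72 e5 34 ed 72 ae 79]
query mem[0x16]=0xae, mem[0x1c]=0x26, mem[0x25]=0x35, mem[0x1a]=0xf5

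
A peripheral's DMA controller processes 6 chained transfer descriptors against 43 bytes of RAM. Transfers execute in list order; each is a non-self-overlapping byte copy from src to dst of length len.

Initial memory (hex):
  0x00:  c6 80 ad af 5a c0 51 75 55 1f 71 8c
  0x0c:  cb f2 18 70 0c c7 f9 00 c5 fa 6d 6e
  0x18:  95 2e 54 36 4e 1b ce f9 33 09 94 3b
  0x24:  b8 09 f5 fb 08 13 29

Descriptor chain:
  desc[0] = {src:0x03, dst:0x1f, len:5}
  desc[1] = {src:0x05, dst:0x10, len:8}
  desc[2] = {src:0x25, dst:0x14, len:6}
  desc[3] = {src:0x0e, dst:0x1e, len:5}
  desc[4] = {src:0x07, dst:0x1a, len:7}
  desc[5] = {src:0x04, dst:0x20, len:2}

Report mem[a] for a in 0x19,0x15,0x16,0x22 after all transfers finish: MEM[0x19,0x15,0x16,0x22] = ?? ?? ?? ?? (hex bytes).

D0: mem[0x1f..0x23] <- [af 5a c0 51 75]
D1: mem[0x10..0x17] <- [c0 51 75 55 1f 71 8c cb]
D2: mem[0x14..0x19] <- [09 f5 fb 08 13 29]
D3: mem[0x1e..0x22] <- [18 70 c0 51 75]
D4: mem[0x1a..0x20] <- [75 55 1f 71 8c cb f2]
D5: mem[0x20..0x21] <- [5a c0]
query mem[0x19]=0x29, mem[0x15]=0xf5, mem[0x16]=0xfb, mem[0x22]=0x75

MEM[0x19,0x15,0x16,0x22] = 29 f5 fb 75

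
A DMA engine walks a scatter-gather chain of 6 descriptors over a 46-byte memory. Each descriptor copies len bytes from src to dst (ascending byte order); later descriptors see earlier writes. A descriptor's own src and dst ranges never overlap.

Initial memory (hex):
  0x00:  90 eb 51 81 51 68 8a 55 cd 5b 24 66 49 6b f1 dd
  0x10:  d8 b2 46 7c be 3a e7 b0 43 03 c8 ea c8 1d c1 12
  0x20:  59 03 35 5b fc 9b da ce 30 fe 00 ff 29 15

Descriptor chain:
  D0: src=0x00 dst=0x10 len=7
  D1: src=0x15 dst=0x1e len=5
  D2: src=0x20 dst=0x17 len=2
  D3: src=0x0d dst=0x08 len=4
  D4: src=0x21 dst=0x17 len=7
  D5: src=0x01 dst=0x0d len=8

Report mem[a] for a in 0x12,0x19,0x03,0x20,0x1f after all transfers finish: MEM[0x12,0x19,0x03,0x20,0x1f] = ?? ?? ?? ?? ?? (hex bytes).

D0: mem[0x10..0x16] <- [90 eb 51 81 51 68 8a]
D1: mem[0x1e..0x22] <- [68 8a b0 43 03]
D2: mem[0x17..0x18] <- [b0 43]
D3: mem[0x08..0x0b] <- [6b f1 dd 90]
D4: mem[0x17..0x1d] <- [43 03 5b fc 9b da ce]
D5: mem[0x0d..0x14] <- [eb 51 81 51 68 8a 55 6b]
query mem[0x12]=0x8a, mem[0x19]=0x5b, mem[0x03]=0x81, mem[0x20]=0xb0, mem[0x1f]=0x8a

MEM[0x12,0x19,0x03,0x20,0x1f] = 8a 5b 81 b0 8a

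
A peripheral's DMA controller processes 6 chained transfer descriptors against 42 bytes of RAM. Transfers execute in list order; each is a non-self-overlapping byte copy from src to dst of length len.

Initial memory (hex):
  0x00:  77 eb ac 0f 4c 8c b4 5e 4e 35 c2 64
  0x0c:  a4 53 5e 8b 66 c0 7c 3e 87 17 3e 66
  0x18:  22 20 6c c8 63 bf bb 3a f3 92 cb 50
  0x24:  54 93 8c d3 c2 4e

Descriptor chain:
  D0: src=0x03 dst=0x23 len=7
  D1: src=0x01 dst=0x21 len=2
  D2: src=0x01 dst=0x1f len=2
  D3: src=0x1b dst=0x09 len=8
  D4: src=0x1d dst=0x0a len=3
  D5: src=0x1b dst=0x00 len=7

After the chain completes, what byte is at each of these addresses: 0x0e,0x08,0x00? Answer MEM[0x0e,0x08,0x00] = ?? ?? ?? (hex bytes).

  after D0: wrote 7B at 0x23 = 0f4c8cb45e4e35
  after D1: wrote 2B at 0x21 = ebac
  after D2: wrote 2B at 0x1f = ebac
  after D3: wrote 8B at 0x09 = c863bfbbebacebac
  after D4: wrote 3B at 0x0a = bfbbeb
  after D5: wrote 7B at 0x00 = c863bfbbebaceb
query mem[0x0e]=0xac, mem[0x08]=0x4e, mem[0x00]=0xc8

MEM[0x0e,0x08,0x00] = ac 4e c8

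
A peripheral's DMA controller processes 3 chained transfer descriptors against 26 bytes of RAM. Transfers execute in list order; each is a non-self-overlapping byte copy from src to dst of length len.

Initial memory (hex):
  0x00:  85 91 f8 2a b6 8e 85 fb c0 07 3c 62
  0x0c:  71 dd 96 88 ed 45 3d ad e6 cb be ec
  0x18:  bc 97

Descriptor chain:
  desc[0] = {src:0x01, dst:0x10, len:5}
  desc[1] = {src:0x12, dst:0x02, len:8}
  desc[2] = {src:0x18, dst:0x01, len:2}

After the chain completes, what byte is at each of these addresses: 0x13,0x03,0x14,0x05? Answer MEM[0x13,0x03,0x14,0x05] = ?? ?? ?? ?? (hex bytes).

MEM[0x13,0x03,0x14,0x05] = b6 b6 8e cb

  after D0: wrote 5B at 0x10 = 91f82ab68e
  after D1: wrote 8B at 0x02 = 2ab68ecbbeecbc97
  after D2: wrote 2B at 0x01 = bc97
query mem[0x13]=0xb6, mem[0x03]=0xb6, mem[0x14]=0x8e, mem[0x05]=0xcb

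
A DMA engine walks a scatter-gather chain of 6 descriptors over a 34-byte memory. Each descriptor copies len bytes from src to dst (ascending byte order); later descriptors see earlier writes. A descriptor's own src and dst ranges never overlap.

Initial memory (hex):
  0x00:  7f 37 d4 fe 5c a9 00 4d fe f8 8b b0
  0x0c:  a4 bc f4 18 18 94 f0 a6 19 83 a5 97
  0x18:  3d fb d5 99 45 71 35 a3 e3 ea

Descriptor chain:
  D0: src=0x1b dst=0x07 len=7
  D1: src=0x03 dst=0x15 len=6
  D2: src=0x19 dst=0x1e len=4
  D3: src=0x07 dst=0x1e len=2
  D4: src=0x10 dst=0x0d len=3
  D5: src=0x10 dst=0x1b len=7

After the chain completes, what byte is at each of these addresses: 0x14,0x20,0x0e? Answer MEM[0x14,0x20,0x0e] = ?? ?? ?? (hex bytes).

MEM[0x14,0x20,0x0e] = 19 fe 94

  after D0: wrote 7B at 0x07 = 99457135a3e3ea
  after D1: wrote 6B at 0x15 = fe5ca9009945
  after D2: wrote 4B at 0x1e = 99459945
  after D3: wrote 2B at 0x1e = 9945
  after D4: wrote 3B at 0x0d = 1894f0
  after D5: wrote 7B at 0x1b = 1894f0a619fe5c
query mem[0x14]=0x19, mem[0x20]=0xfe, mem[0x0e]=0x94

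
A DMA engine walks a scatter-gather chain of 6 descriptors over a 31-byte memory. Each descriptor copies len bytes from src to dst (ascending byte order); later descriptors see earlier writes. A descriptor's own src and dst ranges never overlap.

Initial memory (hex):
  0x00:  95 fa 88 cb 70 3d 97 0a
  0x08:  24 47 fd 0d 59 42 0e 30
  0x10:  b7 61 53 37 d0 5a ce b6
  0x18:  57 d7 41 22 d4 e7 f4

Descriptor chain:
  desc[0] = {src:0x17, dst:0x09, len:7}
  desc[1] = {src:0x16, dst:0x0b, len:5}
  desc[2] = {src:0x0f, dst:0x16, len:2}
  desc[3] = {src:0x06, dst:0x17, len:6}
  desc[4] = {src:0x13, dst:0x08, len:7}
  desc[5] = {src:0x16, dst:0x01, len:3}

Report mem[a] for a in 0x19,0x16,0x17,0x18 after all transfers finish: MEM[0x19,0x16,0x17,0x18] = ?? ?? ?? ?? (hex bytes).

#0 dst[0x09+7] := {0xb6,0x57,0xd7,0x41,0x22,0xd4,0xe7}
#1 dst[0x0b+5] := {0xce,0xb6,0x57,0xd7,0x41}
#2 dst[0x16+2] := {0x41,0xb7}
#3 dst[0x17+6] := {0x97,0x0a,0x24,0xb6,0x57,0xce}
#4 dst[0x08+7] := {0x37,0xd0,0x5a,0x41,0x97,0x0a,0x24}
#5 dst[0x01+3] := {0x41,0x97,0x0a}
query mem[0x19]=0x24, mem[0x16]=0x41, mem[0x17]=0x97, mem[0x18]=0x0a

MEM[0x19,0x16,0x17,0x18] = 24 41 97 0a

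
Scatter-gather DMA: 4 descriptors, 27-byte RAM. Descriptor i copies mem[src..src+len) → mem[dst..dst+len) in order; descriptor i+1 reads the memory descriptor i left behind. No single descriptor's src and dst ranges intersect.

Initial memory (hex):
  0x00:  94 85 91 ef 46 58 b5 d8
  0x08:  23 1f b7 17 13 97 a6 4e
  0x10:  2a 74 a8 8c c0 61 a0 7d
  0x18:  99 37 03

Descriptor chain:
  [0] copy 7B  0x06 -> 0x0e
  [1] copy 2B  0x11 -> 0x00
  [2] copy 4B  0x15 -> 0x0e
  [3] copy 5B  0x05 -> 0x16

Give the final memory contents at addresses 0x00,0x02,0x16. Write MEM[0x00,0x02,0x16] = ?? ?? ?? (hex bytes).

MEM[0x00,0x02,0x16] = 1f 91 58

  after D0: wrote 7B at 0x0e = b5d8231fb71713
  after D1: wrote 2B at 0x00 = 1fb7
  after D2: wrote 4B at 0x0e = 61a07d99
  after D3: wrote 5B at 0x16 = 58b5d8231f
query mem[0x00]=0x1f, mem[0x02]=0x91, mem[0x16]=0x58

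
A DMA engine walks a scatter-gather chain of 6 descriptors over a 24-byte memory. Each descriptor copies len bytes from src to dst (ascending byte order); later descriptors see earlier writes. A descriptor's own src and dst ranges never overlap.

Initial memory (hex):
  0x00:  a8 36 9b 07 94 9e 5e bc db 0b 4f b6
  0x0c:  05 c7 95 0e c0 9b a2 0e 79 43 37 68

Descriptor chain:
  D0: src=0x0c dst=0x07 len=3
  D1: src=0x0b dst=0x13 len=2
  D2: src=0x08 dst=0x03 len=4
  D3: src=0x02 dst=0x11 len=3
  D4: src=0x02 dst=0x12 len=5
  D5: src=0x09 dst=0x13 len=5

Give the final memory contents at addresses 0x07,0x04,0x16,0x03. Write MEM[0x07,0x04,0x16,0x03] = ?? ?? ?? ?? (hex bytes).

MEM[0x07,0x04,0x16,0x03] = 05 95 05 c7

[0] 0x0c->0x07 len=3 : 05 c7 95
[1] 0x0b->0x13 len=2 : b6 05
[2] 0x08->0x03 len=4 : c7 95 4f b6
[3] 0x02->0x11 len=3 : 9b c7 95
[4] 0x02->0x12 len=5 : 9b c7 95 4f b6
[5] 0x09->0x13 len=5 : 95 4f b6 05 c7
query mem[0x07]=0x05, mem[0x04]=0x95, mem[0x16]=0x05, mem[0x03]=0xc7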